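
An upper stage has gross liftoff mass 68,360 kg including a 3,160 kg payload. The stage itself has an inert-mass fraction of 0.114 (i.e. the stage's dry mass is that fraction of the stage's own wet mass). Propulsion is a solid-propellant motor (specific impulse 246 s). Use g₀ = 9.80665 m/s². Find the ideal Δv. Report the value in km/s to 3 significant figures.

Δv ≈ 4.50 km/s

Stage wet mass = m₀ − payload = 68,360 − 3,160 = 65,200 kg.
Stage dry mass = ε × stage wet mass = 0.114 × 65,200 = 7,432.8 kg.
Burnout mass m_f = stage dry + payload = 7,432.8 + 3,160 = 10,592.8 kg.
v_e = Isp · g₀ = 246 × 9.80665 = 2412.4 m/s.
Δv = v_e · ln(68,360/10,592.8) = 2412.4 × ln(6.453) = 2412.4 × 1.8646 ≈ 4498 m/s.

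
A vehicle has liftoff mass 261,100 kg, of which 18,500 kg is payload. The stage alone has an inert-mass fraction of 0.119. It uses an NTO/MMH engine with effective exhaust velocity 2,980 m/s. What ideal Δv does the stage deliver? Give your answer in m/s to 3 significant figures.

Δv ≈ 5090 m/s

Stage wet mass = m₀ − payload = 261,100 − 18,500 = 242,600 kg.
Stage dry mass = ε × stage wet mass = 0.119 × 242,600 = 28,869.4 kg.
Burnout mass m_f = stage dry + payload = 28,869.4 + 18,500 = 47,369.4 kg.
Rocket equation: Δv = v_e · ln(261,100/47,369.4) = 2980.0 × ln(5.512) = 2980.0 × 1.7069 ≈ 5087 m/s.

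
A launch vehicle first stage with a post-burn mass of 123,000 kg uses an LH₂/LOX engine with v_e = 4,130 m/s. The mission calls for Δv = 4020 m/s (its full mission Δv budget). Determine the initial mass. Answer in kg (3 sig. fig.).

m₀/m_f = exp(Δv / v_e) = exp(4020 / 4130.0) = exp(0.9734) = 2.6468.
m₀ = m_f × 2.6468 = 123,000 × 2.6468 = 325,556 kg.

initial mass ≈ 326000 kg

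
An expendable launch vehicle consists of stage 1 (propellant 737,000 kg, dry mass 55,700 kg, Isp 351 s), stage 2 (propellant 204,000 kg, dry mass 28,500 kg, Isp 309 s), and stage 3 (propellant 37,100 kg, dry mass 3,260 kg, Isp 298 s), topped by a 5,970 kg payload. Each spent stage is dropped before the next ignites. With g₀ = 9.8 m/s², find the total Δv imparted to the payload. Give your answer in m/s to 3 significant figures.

Ignition mass of stage 1 = 737,000+55,700 + 204,000+28,500 + 37,100+3,260 + 5,970 = 1,071,530 kg.
Stage 1: m₀ = 1,071,530 kg, m_f = 1,071,530 − 737,000 = 334,530 kg; Δv = 351×9.8×ln(3.203) = 3439.8×1.1641 ≈ 4004 m/s.
Stage 2: m₀ = 278,830 kg, m_f = 278,830 − 204,000 = 74,830 kg; Δv = 309×9.8×ln(3.726) = 3028.2×1.3154 ≈ 3983 m/s.
Stage 3: m₀ = 46,330 kg, m_f = 46,330 − 37,100 = 9,230 kg; Δv = 298×9.8×ln(5.02) = 2920.4×1.6133 ≈ 4712 m/s.
Total Δv = 4004 + 3983 + 4712 = 12699 m/s.

Δv ≈ 12700 m/s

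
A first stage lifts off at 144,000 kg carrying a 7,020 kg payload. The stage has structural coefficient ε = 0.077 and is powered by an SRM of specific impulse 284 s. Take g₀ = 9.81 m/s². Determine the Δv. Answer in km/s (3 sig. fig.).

Δv ≈ 5.86 km/s

Stage wet mass = m₀ − payload = 144,000 − 7,020 = 136,980 kg.
Stage dry mass = ε × stage wet mass = 0.077 × 136,980 = 10,547.5 kg.
Burnout mass m_f = stage dry + payload = 10,547.5 + 7,020 = 17,567.5 kg.
v_e = Isp · g₀ = 284 × 9.81 = 2786.0 m/s.
Δv = v_e · ln(144,000/17,567.5) = 2786.0 × ln(8.197) = 2786.0 × 2.1038 ≈ 5861 m/s.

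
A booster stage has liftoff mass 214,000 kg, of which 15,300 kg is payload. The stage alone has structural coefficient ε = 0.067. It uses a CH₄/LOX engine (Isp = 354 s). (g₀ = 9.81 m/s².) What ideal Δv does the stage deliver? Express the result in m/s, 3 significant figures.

Δv ≈ 6990 m/s

Stage wet mass = m₀ − payload = 214,000 − 15,300 = 198,700 kg.
Stage dry mass = ε × stage wet mass = 0.067 × 198,700 = 13,312.9 kg.
Burnout mass m_f = stage dry + payload = 13,312.9 + 15,300 = 28,612.9 kg.
v_e = Isp · g₀ = 354 × 9.81 = 3472.7 m/s.
By the Tsiolkovsky rocket equation, Δv = v_e · ln(214,000/28,612.9) = 3472.7 × ln(7.479) = 3472.7 × 2.0121 ≈ 6988 m/s.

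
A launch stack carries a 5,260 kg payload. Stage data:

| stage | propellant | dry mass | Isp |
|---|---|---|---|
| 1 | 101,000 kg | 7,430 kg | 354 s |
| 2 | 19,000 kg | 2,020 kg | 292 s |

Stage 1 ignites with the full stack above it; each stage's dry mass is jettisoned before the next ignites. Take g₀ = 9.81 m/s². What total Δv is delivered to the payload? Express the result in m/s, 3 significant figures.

Ignition mass of stage 1 = 101,000+7,430 + 19,000+2,020 + 5,260 = 134,710 kg.
Stage 1: m₀ = 134,710 kg, m_f = 134,710 − 101,000 = 33,710 kg; Δv = 354×9.81×ln(3.996) = 3472.7×1.3853 ≈ 4811 m/s.
Stage 2: m₀ = 26,280 kg, m_f = 26,280 − 19,000 = 7,280 kg; Δv = 292×9.81×ln(3.61) = 2864.5×1.2837 ≈ 3677 m/s.
Total Δv = 4811 + 3677 = 8488 m/s.

Δv ≈ 8490 m/s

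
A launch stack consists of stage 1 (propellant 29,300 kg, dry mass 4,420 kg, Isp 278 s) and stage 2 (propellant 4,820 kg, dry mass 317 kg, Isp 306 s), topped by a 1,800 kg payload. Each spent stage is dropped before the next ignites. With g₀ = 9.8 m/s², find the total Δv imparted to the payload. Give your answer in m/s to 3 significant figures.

Ignition mass of stage 1 = 29,300+4,420 + 4,820+317 + 1,800 = 40,657 kg.
Stage 1: m₀ = 40,657 kg, m_f = 40,657 − 29,300 = 11,357 kg; Δv = 278×9.8×ln(3.58) = 2724.4×1.2753 ≈ 3475 m/s.
Stage 2: m₀ = 6,937 kg, m_f = 6,937 − 4,820 = 2,117 kg; Δv = 306×9.8×ln(3.277) = 2998.8×1.1869 ≈ 3559 m/s.
Total Δv = 3475 + 3559 = 7034 m/s.

Δv ≈ 7030 m/s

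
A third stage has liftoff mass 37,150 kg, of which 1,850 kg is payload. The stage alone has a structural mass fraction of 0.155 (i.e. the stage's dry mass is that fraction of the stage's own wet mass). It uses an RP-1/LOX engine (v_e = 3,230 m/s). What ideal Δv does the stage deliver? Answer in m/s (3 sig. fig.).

Δv ≈ 5250 m/s

Stage wet mass = m₀ − payload = 37,150 − 1,850 = 35,300 kg.
Stage dry mass = ε × stage wet mass = 0.155 × 35,300 = 5,471.5 kg.
Burnout mass m_f = stage dry + payload = 5,471.5 + 1,850 = 7,321.5 kg.
Δv = v_e · ln(37,150/7,321.5) = 3230.0 × ln(5.074) = 3230.0 × 1.6241 ≈ 5246 m/s.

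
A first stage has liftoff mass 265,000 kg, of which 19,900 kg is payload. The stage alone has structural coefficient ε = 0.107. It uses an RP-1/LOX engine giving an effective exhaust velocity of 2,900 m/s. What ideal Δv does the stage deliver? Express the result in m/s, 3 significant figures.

Stage wet mass = m₀ − payload = 265,000 − 19,900 = 245,100 kg.
Stage dry mass = ε × stage wet mass = 0.107 × 245,100 = 26,225.7 kg.
Burnout mass m_f = stage dry + payload = 26,225.7 + 19,900 = 46,125.7 kg.
By the Tsiolkovsky rocket equation, Δv = v_e · ln(265,000/46,125.7) = 2900.0 × ln(5.745) = 2900.0 × 1.7484 ≈ 5070 m/s.

Δv ≈ 5070 m/s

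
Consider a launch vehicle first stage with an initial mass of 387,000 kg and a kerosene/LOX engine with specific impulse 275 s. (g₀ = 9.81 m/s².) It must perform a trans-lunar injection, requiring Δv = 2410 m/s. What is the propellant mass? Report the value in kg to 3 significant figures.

v_e = Isp · g₀ = 275 × 9.81 = 2697.8 m/s.
m₀/m_f = exp(Δv / v_e) = exp(2410 / 2697.8) = exp(0.8933) = 2.4433.
m_f = 387,000 / 2.4433 = 158,392 kg, so propellant = m₀ − m_f = 387,000 − 158,392 = 228,608 kg.

propellant mass ≈ 229000 kg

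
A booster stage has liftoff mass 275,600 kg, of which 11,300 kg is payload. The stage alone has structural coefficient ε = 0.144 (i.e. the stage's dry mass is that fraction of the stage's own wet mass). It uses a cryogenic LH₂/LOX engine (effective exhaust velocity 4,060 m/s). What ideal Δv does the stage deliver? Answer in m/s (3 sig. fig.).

Stage wet mass = m₀ − payload = 275,600 − 11,300 = 264,300 kg.
Stage dry mass = ε × stage wet mass = 0.144 × 264,300 = 38,059.2 kg.
Burnout mass m_f = stage dry + payload = 38,059.2 + 11,300 = 49,359.2 kg.
From the ideal rocket equation, Δv = v_e · ln(275,600/49,359.2) = 4060.0 × ln(5.584) = 4060.0 × 1.7198 ≈ 6982 m/s.

Δv ≈ 6980 m/s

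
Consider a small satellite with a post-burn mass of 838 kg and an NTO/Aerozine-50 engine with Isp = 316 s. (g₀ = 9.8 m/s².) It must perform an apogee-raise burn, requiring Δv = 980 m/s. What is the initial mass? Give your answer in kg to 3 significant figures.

v_e = Isp · g₀ = 316 × 9.8 = 3096.8 m/s.
Using Δv = v_e ln(m₀/m_f): m₀/m_f = exp(Δv / v_e) = exp(980 / 3096.8) = exp(0.3165) = 1.3723.
m₀ = m_f × 1.3723 = 838 × 1.3723 = 1,149.99 kg.

initial mass ≈ 1150 kg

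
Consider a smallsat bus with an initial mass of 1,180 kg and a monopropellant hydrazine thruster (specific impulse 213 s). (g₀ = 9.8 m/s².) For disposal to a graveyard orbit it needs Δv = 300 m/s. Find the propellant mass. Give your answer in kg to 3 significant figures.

v_e = Isp · g₀ = 213 × 9.8 = 2087.4 m/s.
By the Tsiolkovsky rocket equation, m₀/m_f = exp(Δv / v_e) = exp(300 / 2087.4) = exp(0.1437) = 1.1546.
m_f = 1,180 / 1.1546 = 1,022 kg, so propellant = m₀ − m_f = 1,180 − 1,022 = 158 kg.

propellant mass ≈ 158 kg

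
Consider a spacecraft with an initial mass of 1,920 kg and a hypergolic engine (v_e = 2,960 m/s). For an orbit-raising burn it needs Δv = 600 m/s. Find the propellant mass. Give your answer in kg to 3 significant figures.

By the Tsiolkovsky rocket equation, m₀/m_f = exp(Δv / v_e) = exp(600 / 2960.0) = exp(0.2027) = 1.2247.
m_f = 1,920 / 1.2247 = 1,567.73 kg, so propellant = m₀ − m_f = 1,920 − 1,567.73 = 352.27 kg.

propellant mass ≈ 352 kg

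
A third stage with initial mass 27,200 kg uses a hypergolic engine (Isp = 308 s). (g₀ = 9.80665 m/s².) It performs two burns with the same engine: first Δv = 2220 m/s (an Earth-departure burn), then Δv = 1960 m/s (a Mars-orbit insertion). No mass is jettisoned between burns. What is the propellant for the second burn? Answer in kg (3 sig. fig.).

propellant for the second burn ≈ 6230 kg

v_e = Isp · g₀ = 308 × 9.80665 = 3020.4 m/s.
After the first burn: m = 27200 × exp(−2220/3020.4) = 27200 × 0.47951 = 13,042.7 kg.
After the second burn: m = 13,042.7 × exp(−1960/3020.4) = 13,042.7 × 0.52261 = 6,816.25 kg.
Second-burn propellant = 13,042.7 − 6,816.25 = 6,226.45 kg.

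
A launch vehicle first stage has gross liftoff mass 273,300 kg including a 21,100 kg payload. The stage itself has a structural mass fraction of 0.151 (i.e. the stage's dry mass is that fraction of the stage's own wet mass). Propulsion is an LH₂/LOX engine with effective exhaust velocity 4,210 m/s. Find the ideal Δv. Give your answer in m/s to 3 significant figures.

Δv ≈ 6440 m/s

Stage wet mass = m₀ − payload = 273,300 − 21,100 = 252,200 kg.
Stage dry mass = ε × stage wet mass = 0.151 × 252,200 = 38,082.2 kg.
Burnout mass m_f = stage dry + payload = 38,082.2 + 21,100 = 59,182.2 kg.
Δv = v_e · ln(273,300/59,182.2) = 4210.0 × ln(4.618) = 4210.0 × 1.5299 ≈ 6441 m/s.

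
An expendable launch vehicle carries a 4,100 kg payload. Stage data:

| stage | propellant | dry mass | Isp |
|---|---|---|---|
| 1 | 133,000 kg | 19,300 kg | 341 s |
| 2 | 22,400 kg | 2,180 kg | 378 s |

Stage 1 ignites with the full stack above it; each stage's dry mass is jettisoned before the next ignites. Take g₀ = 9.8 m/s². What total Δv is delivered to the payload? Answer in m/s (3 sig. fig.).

Ignition mass of stage 1 = 133,000+19,300 + 22,400+2,180 + 4,100 = 180,980 kg.
Stage 1: m₀ = 180,980 kg, m_f = 180,980 − 133,000 = 47,980 kg; Δv = 341×9.8×ln(3.772) = 3341.8×1.3276 ≈ 4437 m/s.
Stage 2: m₀ = 28,680 kg, m_f = 28,680 − 22,400 = 6,280 kg; Δv = 378×9.8×ln(4.567) = 3704.4×1.5188 ≈ 5626 m/s.
Total Δv = 4437 + 5626 = 10063 m/s.

Δv ≈ 10100 m/s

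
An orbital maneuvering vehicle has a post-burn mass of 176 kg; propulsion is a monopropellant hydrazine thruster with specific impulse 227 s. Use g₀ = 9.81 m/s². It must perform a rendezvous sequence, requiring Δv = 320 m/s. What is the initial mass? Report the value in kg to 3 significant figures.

initial mass ≈ 203 kg

v_e = Isp · g₀ = 227 × 9.81 = 2226.9 m/s.
m₀/m_f = exp(Δv / v_e) = exp(320 / 2226.9) = exp(0.1437) = 1.1545.
m₀ = m_f × 1.1545 = 176 × 1.1545 = 203.192 kg.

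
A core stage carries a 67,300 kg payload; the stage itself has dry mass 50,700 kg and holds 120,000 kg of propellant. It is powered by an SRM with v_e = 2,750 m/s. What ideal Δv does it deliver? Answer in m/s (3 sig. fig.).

m₀ = payload + dry + propellant = 67,300 + 50,700 + 120,000 = 238,000 kg.
m_f = payload + dry = 67,300 + 50,700 = 118,000 kg.
Δv = v_e · ln(m₀/m_f) = 2750.0 × ln(2.017) = 2750.0 × 0.7016 ≈ 1929.4 m/s.

Δv ≈ 1930 m/s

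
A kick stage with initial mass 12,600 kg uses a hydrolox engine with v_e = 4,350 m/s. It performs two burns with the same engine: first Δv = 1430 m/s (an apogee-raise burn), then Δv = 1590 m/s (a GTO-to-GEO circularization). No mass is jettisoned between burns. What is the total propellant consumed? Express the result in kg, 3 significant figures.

total propellant consumed ≈ 6310 kg

After the first burn: m = 12600 × exp(−1430/4350.0) = 12600 × 0.71983 = 9,069.86 kg.
After the second burn: m = 9,069.86 × exp(−1590/4350.0) = 9,069.86 × 0.69384 = 6,293.03 kg.
Total propellant = m₀ − m_final = 12600 − 6,293.03 = 6,306.97 kg.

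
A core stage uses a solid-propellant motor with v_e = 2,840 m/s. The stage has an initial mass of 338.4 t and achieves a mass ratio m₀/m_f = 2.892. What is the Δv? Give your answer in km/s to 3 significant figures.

From the ideal rocket equation, Δv = v_e · ln(2.892) = 2840.0 × 1.0619 ≈ 3015.9 m/s.

Δv ≈ 3.02 km/s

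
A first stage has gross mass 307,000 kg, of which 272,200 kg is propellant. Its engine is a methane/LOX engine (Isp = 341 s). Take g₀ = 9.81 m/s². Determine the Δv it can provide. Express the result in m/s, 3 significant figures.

Δv ≈ 7280 m/s

v_e = Isp · g₀ = 341 × 9.81 = 3345.2 m/s.
m_f = m₀ − m_prop = 307,000 − 272,200 = 34,800 kg.
Rocket equation: Δv = v_e · ln(m₀/m_f) = 3345.2 × ln(8.822) = 3345.2 × 2.1772 ≈ 7283.3 m/s.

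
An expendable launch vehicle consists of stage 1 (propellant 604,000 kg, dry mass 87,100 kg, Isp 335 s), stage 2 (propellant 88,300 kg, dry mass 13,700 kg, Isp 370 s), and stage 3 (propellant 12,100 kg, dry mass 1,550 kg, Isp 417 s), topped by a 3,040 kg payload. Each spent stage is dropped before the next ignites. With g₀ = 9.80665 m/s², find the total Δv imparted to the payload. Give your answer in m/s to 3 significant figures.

Ignition mass of stage 1 = 604,000+87,100 + 88,300+13,700 + 12,100+1,550 + 3,040 = 809,790 kg.
Stage 1: m₀ = 809,790 kg, m_f = 809,790 − 604,000 = 205,790 kg; Δv = 335×9.80665×ln(3.935) = 3285.2×1.3699 ≈ 4500 m/s.
Stage 2: m₀ = 118,690 kg, m_f = 118,690 − 88,300 = 30,390 kg; Δv = 370×9.80665×ln(3.906) = 3628.5×1.3624 ≈ 4943 m/s.
Stage 3: m₀ = 16,690 kg, m_f = 16,690 − 12,100 = 4,590 kg; Δv = 417×9.80665×ln(3.636) = 4089.4×1.2909 ≈ 5279 m/s.
Total Δv = 4500 + 4943 + 5279 = 14722 m/s.

Δv ≈ 14700 m/s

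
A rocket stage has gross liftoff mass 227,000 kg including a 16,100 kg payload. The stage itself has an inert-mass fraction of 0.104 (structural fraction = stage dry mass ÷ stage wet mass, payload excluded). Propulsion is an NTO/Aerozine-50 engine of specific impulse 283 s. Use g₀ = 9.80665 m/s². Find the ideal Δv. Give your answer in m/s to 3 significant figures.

Stage wet mass = m₀ − payload = 227,000 − 16,100 = 210,900 kg.
Stage dry mass = ε × stage wet mass = 0.104 × 210,900 = 21,933.6 kg.
Burnout mass m_f = stage dry + payload = 21,933.6 + 16,100 = 38,033.6 kg.
v_e = Isp · g₀ = 283 × 9.80665 = 2775.3 m/s.
By the Tsiolkovsky rocket equation, Δv = v_e · ln(227,000/38,033.6) = 2775.3 × ln(5.968) = 2775.3 × 1.7865 ≈ 4958 m/s.

Δv ≈ 4960 m/s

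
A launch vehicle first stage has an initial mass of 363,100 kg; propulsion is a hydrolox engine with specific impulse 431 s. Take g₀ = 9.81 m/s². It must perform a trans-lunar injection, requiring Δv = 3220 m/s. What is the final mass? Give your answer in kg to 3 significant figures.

final mass ≈ 170000 kg

v_e = Isp · g₀ = 431 × 9.81 = 4228.1 m/s.
By the Tsiolkovsky rocket equation, m₀/m_f = exp(Δv / v_e) = exp(3220 / 4228.1) = exp(0.7616) = 2.1416.
m_f = m₀ / 2.1416 = 363,100 / 2.1416 = 169,546 kg.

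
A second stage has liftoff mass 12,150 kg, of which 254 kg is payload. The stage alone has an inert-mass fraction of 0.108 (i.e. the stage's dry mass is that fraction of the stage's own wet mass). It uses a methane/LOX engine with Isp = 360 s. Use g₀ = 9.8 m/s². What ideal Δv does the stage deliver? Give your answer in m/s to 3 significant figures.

Δv ≈ 7290 m/s

Stage wet mass = m₀ − payload = 12,150 − 254 = 11,896 kg.
Stage dry mass = ε × stage wet mass = 0.108 × 11,896 = 1,284.77 kg.
Burnout mass m_f = stage dry + payload = 1,284.77 + 254 = 1,538.77 kg.
v_e = Isp · g₀ = 360 × 9.8 = 3528.0 m/s.
Δv = v_e · ln(12,150/1,538.77) = 3528.0 × ln(7.896) = 3528.0 × 2.0663 ≈ 7290 m/s.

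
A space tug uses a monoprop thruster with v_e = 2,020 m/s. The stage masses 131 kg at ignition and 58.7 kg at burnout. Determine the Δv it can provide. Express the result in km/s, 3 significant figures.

Δv = v_e · ln(m₀/m_f) = 2020.0 × ln(2.232) = 2020.0 × 0.8028 ≈ 1621.6 m/s.

Δv ≈ 1.62 km/s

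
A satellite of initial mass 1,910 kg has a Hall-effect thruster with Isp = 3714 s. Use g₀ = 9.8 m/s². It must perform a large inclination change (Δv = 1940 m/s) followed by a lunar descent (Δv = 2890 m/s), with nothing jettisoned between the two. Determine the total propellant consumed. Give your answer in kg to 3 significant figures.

v_e = Isp · g₀ = 3714 × 9.8 = 36397.2 m/s.
After the first burn: m = 1910 × exp(−1940/36397.2) = 1910 × 0.94809 = 1,810.85 kg.
After the second burn: m = 1,810.85 × exp(−2890/36397.2) = 1,810.85 × 0.92367 = 1,672.63 kg.
Total propellant = m₀ − m_final = 1910 − 1,672.63 = 237.37 kg.

total propellant consumed ≈ 237 kg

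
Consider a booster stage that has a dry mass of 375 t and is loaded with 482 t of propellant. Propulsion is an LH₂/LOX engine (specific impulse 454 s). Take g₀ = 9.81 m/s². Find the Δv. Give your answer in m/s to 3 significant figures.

Δv ≈ 3680 m/s

v_e = Isp · g₀ = 454 × 9.81 = 4453.7 m/s.
m₀ = m_dry + m_prop = 375 + 482 = 857 t.
Δv = v_e · ln(m₀/m_f) = 4453.7 × ln(2.285) = 4453.7 × 0.8265 ≈ 3681.1 m/s.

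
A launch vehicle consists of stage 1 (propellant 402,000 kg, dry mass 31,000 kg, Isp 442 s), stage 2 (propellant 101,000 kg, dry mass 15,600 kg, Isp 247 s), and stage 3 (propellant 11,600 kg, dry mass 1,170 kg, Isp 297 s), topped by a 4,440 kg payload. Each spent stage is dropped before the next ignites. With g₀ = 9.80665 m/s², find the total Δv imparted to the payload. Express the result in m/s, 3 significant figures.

Ignition mass of stage 1 = 402,000+31,000 + 101,000+15,600 + 11,600+1,170 + 4,440 = 566,810 kg.
Stage 1: m₀ = 566,810 kg, m_f = 566,810 − 402,000 = 164,810 kg; Δv = 442×9.80665×ln(3.439) = 4334.5×1.2352 ≈ 5354 m/s.
Stage 2: m₀ = 133,810 kg, m_f = 133,810 − 101,000 = 32,810 kg; Δv = 247×9.80665×ln(4.078) = 2422.2×1.4057 ≈ 3405 m/s.
Stage 3: m₀ = 17,210 kg, m_f = 17,210 − 11,600 = 5,610 kg; Δv = 297×9.80665×ln(3.068) = 2912.6×1.1209 ≈ 3265 m/s.
Total Δv = 5354 + 3405 + 3265 = 12024 m/s.

Δv ≈ 12000 m/s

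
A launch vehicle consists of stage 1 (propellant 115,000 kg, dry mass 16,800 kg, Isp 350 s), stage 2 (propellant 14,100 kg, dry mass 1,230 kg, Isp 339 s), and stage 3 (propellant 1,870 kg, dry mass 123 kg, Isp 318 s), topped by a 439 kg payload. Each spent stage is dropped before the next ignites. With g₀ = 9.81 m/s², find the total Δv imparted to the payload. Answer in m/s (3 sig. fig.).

Δv ≈ 14900 m/s

Ignition mass of stage 1 = 115,000+16,800 + 14,100+1,230 + 1,870+123 + 439 = 149,562 kg.
Stage 1: m₀ = 149,562 kg, m_f = 149,562 − 115,000 = 34,562 kg; Δv = 350×9.81×ln(4.327) = 3433.5×1.4650 ≈ 5030 m/s.
Stage 2: m₀ = 17,762 kg, m_f = 17,762 − 14,100 = 3,662 kg; Δv = 339×9.81×ln(4.85) = 3325.6×1.5791 ≈ 5251 m/s.
Stage 3: m₀ = 2,432 kg, m_f = 2,432 − 1,870 = 562 kg; Δv = 318×9.81×ln(4.327) = 3119.6×1.4650 ≈ 4570 m/s.
Total Δv = 5030 + 5251 + 4570 = 14851 m/s.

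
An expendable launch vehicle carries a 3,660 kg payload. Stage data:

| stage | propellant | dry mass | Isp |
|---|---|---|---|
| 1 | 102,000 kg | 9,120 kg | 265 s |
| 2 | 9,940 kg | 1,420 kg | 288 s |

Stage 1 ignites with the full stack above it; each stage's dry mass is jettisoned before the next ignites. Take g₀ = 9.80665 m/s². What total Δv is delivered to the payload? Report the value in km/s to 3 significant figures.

Ignition mass of stage 1 = 102,000+9,120 + 9,940+1,420 + 3,660 = 126,140 kg.
Stage 1: m₀ = 126,140 kg, m_f = 126,140 − 102,000 = 24,140 kg; Δv = 265×9.80665×ln(5.225) = 2598.8×1.6535 ≈ 4297 m/s.
Stage 2: m₀ = 15,020 kg, m_f = 15,020 − 9,940 = 5,080 kg; Δv = 288×9.80665×ln(2.957) = 2824.3×1.0841 ≈ 3062 m/s.
Total Δv = 4297 + 3062 = 7359 m/s.

Δv ≈ 7.36 km/s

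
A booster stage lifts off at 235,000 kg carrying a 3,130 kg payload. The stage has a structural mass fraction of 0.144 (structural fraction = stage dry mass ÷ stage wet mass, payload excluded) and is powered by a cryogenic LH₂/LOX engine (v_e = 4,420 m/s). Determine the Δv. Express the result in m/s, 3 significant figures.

Stage wet mass = m₀ − payload = 235,000 − 3,130 = 231,870 kg.
Stage dry mass = ε × stage wet mass = 0.144 × 231,870 = 33,389.3 kg.
Burnout mass m_f = stage dry + payload = 33,389.3 + 3,130 = 36,519.3 kg.
From the ideal rocket equation, Δv = v_e · ln(235,000/36,519.3) = 4420.0 × ln(6.435) = 4420.0 × 1.8617 ≈ 8229 m/s.

Δv ≈ 8230 m/s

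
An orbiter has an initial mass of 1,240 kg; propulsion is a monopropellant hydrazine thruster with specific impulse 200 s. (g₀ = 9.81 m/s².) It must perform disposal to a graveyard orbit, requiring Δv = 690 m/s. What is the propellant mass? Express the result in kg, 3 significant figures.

propellant mass ≈ 368 kg

v_e = Isp · g₀ = 200 × 9.81 = 1962.0 m/s.
Using Δv = v_e ln(m₀/m_f): m₀/m_f = exp(Δv / v_e) = exp(690 / 1962.0) = exp(0.3517) = 1.4215.
m_f = 1,240 / 1.4215 = 872.318 kg, so propellant = m₀ − m_f = 1,240 − 872.318 = 367.682 kg.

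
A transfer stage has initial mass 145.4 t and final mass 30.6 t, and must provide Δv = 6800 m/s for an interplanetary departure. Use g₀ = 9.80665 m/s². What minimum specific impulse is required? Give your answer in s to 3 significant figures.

ln(m₀/m_f) = ln(145400/30600) = ln(4.752) = 1.5585.
v_e = Δv / ln(m₀/m_f) = 6800 / 1.5585 = 4363.2 m/s.
Isp = v_e / g₀ = 4363.2 / 9.80665 = 444.9 s.

Isp ≈ 445 s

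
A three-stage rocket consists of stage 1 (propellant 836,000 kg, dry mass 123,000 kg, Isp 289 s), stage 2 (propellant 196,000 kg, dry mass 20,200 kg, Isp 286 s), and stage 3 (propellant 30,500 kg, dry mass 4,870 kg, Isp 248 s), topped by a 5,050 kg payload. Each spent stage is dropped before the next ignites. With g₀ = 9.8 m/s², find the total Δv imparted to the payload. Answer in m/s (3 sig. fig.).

Δv ≈ 10800 m/s

Ignition mass of stage 1 = 836,000+123,000 + 196,000+20,200 + 30,500+4,870 + 5,050 = 1,215,620 kg.
Stage 1: m₀ = 1,215,620 kg, m_f = 1,215,620 − 836,000 = 379,620 kg; Δv = 289×9.8×ln(3.202) = 2832.2×1.1638 ≈ 3296 m/s.
Stage 2: m₀ = 256,620 kg, m_f = 256,620 − 196,000 = 60,620 kg; Δv = 286×9.8×ln(4.233) = 2802.8×1.4430 ≈ 4044 m/s.
Stage 3: m₀ = 40,420 kg, m_f = 40,420 − 30,500 = 9,920 kg; Δv = 248×9.8×ln(4.075) = 2430.4×1.4048 ≈ 3414 m/s.
Total Δv = 3296 + 4044 + 3414 = 10754 m/s.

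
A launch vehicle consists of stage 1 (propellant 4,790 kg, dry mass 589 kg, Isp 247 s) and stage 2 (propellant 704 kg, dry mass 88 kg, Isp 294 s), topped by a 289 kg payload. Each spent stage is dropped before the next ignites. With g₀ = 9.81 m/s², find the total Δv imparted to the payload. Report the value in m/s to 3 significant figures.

Ignition mass of stage 1 = 4,790+589 + 704+88 + 289 = 6,460 kg.
Stage 1: m₀ = 6,460 kg, m_f = 6,460 − 4,790 = 1,670 kg; Δv = 247×9.81×ln(3.868) = 2423.1×1.3528 ≈ 3278 m/s.
Stage 2: m₀ = 1,081 kg, m_f = 1,081 − 704 = 377 kg; Δv = 294×9.81×ln(2.867) = 2884.1×1.0534 ≈ 3038 m/s.
Total Δv = 3278 + 3038 = 6316 m/s.

Δv ≈ 6320 m/s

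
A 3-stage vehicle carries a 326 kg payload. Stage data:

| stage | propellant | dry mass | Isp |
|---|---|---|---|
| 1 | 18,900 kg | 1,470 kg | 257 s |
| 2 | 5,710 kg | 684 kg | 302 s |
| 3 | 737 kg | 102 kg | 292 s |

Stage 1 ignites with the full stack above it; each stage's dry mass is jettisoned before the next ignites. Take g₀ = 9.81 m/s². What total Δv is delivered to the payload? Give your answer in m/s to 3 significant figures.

Ignition mass of stage 1 = 18,900+1,470 + 5,710+684 + 737+102 + 326 = 27,929 kg.
Stage 1: m₀ = 27,929 kg, m_f = 27,929 − 18,900 = 9,029 kg; Δv = 257×9.81×ln(3.093) = 2521.2×1.1292 ≈ 2847 m/s.
Stage 2: m₀ = 7,559 kg, m_f = 7,559 − 5,710 = 1,849 kg; Δv = 302×9.81×ln(4.088) = 2962.6×1.4081 ≈ 4172 m/s.
Stage 3: m₀ = 1,165 kg, m_f = 1,165 − 737 = 428 kg; Δv = 292×9.81×ln(2.722) = 2864.5×1.0014 ≈ 2868 m/s.
Total Δv = 2847 + 4172 + 2868 = 9887 m/s.

Δv ≈ 9890 m/s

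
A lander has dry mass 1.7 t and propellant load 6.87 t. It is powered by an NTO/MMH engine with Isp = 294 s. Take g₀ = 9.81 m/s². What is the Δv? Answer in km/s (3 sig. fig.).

Δv ≈ 4.67 km/s

v_e = Isp · g₀ = 294 × 9.81 = 2884.1 m/s.
m₀ = m_dry + m_prop = 1.7 + 6.87 = 8.57 t.
From the ideal rocket equation, Δv = v_e · ln(m₀/m_f) = 2884.1 × ln(5.041) = 2884.1 × 1.6176 ≈ 4665.5 m/s.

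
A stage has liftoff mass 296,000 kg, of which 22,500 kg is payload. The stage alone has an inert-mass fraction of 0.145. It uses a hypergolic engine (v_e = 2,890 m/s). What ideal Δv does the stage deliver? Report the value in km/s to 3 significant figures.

Stage wet mass = m₀ − payload = 296,000 − 22,500 = 273,500 kg.
Stage dry mass = ε × stage wet mass = 0.145 × 273,500 = 39,657.5 kg.
Burnout mass m_f = stage dry + payload = 39,657.5 + 22,500 = 62,157.5 kg.
Δv = v_e · ln(296,000/62,157.5) = 2890.0 × ln(4.762) = 2890.0 × 1.5607 ≈ 4510 m/s.

Δv ≈ 4.51 km/s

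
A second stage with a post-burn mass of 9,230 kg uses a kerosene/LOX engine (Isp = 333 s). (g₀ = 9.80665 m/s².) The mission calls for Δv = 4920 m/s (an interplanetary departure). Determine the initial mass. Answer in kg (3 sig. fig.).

v_e = Isp · g₀ = 333 × 9.80665 = 3265.6 m/s.
m₀/m_f = exp(Δv / v_e) = exp(4920 / 3265.6) = exp(1.5066) = 4.5114.
m₀ = m_f × 4.5114 = 9,230 × 4.5114 = 41,640.2 kg.

initial mass ≈ 41600 kg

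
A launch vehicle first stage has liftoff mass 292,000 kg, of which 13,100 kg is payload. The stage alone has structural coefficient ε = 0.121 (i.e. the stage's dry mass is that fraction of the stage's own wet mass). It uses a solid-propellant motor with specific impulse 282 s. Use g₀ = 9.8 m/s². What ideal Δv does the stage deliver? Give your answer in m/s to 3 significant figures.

Stage wet mass = m₀ − payload = 292,000 − 13,100 = 278,900 kg.
Stage dry mass = ε × stage wet mass = 0.121 × 278,900 = 33,746.9 kg.
Burnout mass m_f = stage dry + payload = 33,746.9 + 13,100 = 46,846.9 kg.
v_e = Isp · g₀ = 282 × 9.8 = 2763.6 m/s.
Δv = v_e · ln(292,000/46,846.9) = 2763.6 × ln(6.233) = 2763.6 × 1.8299 ≈ 5057 m/s.

Δv ≈ 5060 m/s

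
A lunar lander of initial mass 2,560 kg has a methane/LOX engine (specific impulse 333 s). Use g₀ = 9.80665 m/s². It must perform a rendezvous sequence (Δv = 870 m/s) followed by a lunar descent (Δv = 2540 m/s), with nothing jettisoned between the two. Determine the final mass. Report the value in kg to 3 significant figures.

final mass ≈ 901 kg

v_e = Isp · g₀ = 333 × 9.80665 = 3265.6 m/s.
After the first burn: m = 2560 × exp(−870/3265.6) = 2560 × 0.76612 = 1,961.27 kg.
After the second burn: m = 1,961.27 × exp(−2540/3265.6) = 1,961.27 × 0.45941 = 901.027 kg.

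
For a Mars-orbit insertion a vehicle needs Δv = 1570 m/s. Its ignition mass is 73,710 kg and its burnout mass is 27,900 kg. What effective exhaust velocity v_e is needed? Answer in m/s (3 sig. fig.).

ln(m₀/m_f) = ln(73710/27900) = ln(2.642) = 0.9715.
Rocket equation: v_e = Δv / ln(m₀/m_f) = 1570 / 0.9715 = 1616.0 m/s.

v_e ≈ 1620 m/s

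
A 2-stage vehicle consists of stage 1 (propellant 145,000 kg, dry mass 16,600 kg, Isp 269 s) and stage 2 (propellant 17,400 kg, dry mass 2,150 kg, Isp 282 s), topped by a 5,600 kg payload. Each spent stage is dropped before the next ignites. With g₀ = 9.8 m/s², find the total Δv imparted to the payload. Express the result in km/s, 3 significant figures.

Δv ≈ 7.20 km/s

Ignition mass of stage 1 = 145,000+16,600 + 17,400+2,150 + 5,600 = 186,750 kg.
Stage 1: m₀ = 186,750 kg, m_f = 186,750 − 145,000 = 41,750 kg; Δv = 269×9.8×ln(4.473) = 2636.2×1.4981 ≈ 3949 m/s.
Stage 2: m₀ = 25,150 kg, m_f = 25,150 − 17,400 = 7,750 kg; Δv = 282×9.8×ln(3.245) = 2763.6×1.1772 ≈ 3253 m/s.
Total Δv = 3949 + 3253 = 7202 m/s.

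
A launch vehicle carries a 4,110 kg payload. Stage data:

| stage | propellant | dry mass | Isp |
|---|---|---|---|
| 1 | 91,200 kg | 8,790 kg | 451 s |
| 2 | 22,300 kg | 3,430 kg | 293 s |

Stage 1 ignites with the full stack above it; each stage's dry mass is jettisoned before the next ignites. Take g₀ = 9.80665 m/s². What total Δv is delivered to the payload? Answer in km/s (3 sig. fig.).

Ignition mass of stage 1 = 91,200+8,790 + 22,300+3,430 + 4,110 = 129,830 kg.
Stage 1: m₀ = 129,830 kg, m_f = 129,830 − 91,200 = 38,630 kg; Δv = 451×9.80665×ln(3.361) = 4422.8×1.2122 ≈ 5361 m/s.
Stage 2: m₀ = 29,840 kg, m_f = 29,840 − 22,300 = 7,540 kg; Δv = 293×9.80665×ln(3.958) = 2873.3×1.3756 ≈ 3953 m/s.
Total Δv = 5361 + 3953 = 9314 m/s.

Δv ≈ 9.31 km/s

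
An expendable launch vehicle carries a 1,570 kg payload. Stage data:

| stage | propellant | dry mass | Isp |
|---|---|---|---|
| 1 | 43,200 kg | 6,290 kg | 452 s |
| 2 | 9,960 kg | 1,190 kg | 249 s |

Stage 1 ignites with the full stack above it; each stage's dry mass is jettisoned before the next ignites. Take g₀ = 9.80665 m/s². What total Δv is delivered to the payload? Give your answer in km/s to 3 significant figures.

Ignition mass of stage 1 = 43,200+6,290 + 9,960+1,190 + 1,570 = 62,210 kg.
Stage 1: m₀ = 62,210 kg, m_f = 62,210 − 43,200 = 19,010 kg; Δv = 452×9.80665×ln(3.272) = 4432.6×1.1856 ≈ 5255 m/s.
Stage 2: m₀ = 12,720 kg, m_f = 12,720 − 9,960 = 2,760 kg; Δv = 249×9.80665×ln(4.609) = 2441.9×1.5279 ≈ 3731 m/s.
Total Δv = 5255 + 3731 = 8986 m/s.

Δv ≈ 8.99 km/s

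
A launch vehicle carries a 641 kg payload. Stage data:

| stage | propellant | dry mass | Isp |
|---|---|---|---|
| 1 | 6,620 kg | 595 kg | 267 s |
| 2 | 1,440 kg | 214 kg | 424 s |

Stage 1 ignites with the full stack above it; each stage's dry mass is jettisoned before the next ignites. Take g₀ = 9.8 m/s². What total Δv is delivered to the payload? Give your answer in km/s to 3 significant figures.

Δv ≈ 7.22 km/s

Ignition mass of stage 1 = 6,620+595 + 1,440+214 + 641 = 9,510 kg.
Stage 1: m₀ = 9,510 kg, m_f = 9,510 − 6,620 = 2,890 kg; Δv = 267×9.8×ln(3.291) = 2616.6×1.1911 ≈ 3117 m/s.
Stage 2: m₀ = 2,295 kg, m_f = 2,295 − 1,440 = 855 kg; Δv = 424×9.8×ln(2.684) = 4155.2×0.9874 ≈ 4103 m/s.
Total Δv = 3117 + 4103 = 7220 m/s.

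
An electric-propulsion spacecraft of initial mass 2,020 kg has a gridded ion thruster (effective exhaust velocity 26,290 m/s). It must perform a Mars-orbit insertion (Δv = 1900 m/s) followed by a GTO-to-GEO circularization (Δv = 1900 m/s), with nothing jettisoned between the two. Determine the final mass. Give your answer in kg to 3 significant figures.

final mass ≈ 1750 kg

After the first burn: m = 2020 × exp(−1900/26290.0) = 2020 × 0.93028 = 1,879.17 kg.
After the second burn: m = 1,879.17 × exp(−1900/26290.0) = 1,879.17 × 0.93028 = 1,748.15 kg.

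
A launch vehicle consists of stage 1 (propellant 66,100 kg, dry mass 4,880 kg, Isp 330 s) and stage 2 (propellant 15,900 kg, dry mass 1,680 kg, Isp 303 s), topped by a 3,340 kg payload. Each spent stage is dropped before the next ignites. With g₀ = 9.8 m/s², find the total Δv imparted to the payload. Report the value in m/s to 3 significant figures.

Ignition mass of stage 1 = 66,100+4,880 + 15,900+1,680 + 3,340 = 91,900 kg.
Stage 1: m₀ = 91,900 kg, m_f = 91,900 − 66,100 = 25,800 kg; Δv = 330×9.8×ln(3.562) = 3234.0×1.2703 ≈ 4108 m/s.
Stage 2: m₀ = 20,920 kg, m_f = 20,920 − 15,900 = 5,020 kg; Δv = 303×9.8×ln(4.167) = 2969.4×1.4273 ≈ 4238 m/s.
Total Δv = 4108 + 4238 = 8346 m/s.

Δv ≈ 8350 m/s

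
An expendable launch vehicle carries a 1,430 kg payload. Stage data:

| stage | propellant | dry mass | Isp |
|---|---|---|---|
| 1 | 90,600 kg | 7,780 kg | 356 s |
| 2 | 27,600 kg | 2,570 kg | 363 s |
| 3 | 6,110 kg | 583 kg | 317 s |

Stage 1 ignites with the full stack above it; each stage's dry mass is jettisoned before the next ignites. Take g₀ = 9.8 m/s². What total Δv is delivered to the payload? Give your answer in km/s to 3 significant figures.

Δv ≈ 12.7 km/s

Ignition mass of stage 1 = 90,600+7,780 + 27,600+2,570 + 6,110+583 + 1,430 = 136,673 kg.
Stage 1: m₀ = 136,673 kg, m_f = 136,673 − 90,600 = 46,073 kg; Δv = 356×9.8×ln(2.966) = 3488.8×1.0874 ≈ 3794 m/s.
Stage 2: m₀ = 38,293 kg, m_f = 38,293 − 27,600 = 10,693 kg; Δv = 363×9.8×ln(3.581) = 3557.4×1.2757 ≈ 4538 m/s.
Stage 3: m₀ = 8,123 kg, m_f = 8,123 − 6,110 = 2,013 kg; Δv = 317×9.8×ln(4.035) = 3106.6×1.3951 ≈ 4334 m/s.
Total Δv = 3794 + 4538 + 4334 = 12666 m/s.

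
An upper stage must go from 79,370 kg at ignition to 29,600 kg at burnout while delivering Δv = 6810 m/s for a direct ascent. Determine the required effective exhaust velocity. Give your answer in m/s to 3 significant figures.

ln(m₀/m_f) = ln(79370/29600) = ln(2.681) = 0.9863.
By the Tsiolkovsky rocket equation, v_e = Δv / ln(m₀/m_f) = 6810 / 0.9863 = 6904.3 m/s.

v_e ≈ 6900 m/s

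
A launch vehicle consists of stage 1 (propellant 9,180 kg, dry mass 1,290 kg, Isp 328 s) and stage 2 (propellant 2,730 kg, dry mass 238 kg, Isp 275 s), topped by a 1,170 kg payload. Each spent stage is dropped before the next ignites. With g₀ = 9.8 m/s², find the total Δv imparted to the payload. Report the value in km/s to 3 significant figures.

Ignition mass of stage 1 = 9,180+1,290 + 2,730+238 + 1,170 = 14,608 kg.
Stage 1: m₀ = 14,608 kg, m_f = 14,608 − 9,180 = 5,428 kg; Δv = 328×9.8×ln(2.691) = 3214.4×0.9900 ≈ 3182 m/s.
Stage 2: m₀ = 4,138 kg, m_f = 4,138 − 2,730 = 1,408 kg; Δv = 275×9.8×ln(2.939) = 2695.0×1.0780 ≈ 2905 m/s.
Total Δv = 3182 + 2905 = 6087 m/s.

Δv ≈ 6.09 km/s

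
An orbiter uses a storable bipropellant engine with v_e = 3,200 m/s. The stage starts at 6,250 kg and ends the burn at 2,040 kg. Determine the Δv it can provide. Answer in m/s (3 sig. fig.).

Δv = v_e · ln(m₀/m_f) = 3200.0 × ln(3.064) = 3200.0 × 1.1196 ≈ 3582.8 m/s.

Δv ≈ 3580 m/s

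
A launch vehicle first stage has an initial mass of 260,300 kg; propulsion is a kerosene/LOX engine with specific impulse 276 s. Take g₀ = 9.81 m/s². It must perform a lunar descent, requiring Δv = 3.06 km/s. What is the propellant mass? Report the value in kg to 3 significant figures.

v_e = Isp · g₀ = 276 × 9.81 = 2707.6 m/s.
By the Tsiolkovsky rocket equation, m₀/m_f = exp(Δv / v_e) = exp(3060 / 2707.6) = exp(1.1302) = 3.0962.
m_f = 260,300 / 3.0962 = 84,070.8 kg, so propellant = m₀ − m_f = 260,300 − 84,070.8 = 176,229.2 kg.

propellant mass ≈ 176000 kg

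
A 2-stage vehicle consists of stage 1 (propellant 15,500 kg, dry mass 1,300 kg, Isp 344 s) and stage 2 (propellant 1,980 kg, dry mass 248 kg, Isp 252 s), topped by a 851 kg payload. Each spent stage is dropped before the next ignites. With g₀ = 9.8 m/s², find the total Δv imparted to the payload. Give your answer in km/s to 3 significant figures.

Ignition mass of stage 1 = 15,500+1,300 + 1,980+248 + 851 = 19,879 kg.
Stage 1: m₀ = 19,879 kg, m_f = 19,879 − 15,500 = 4,379 kg; Δv = 344×9.8×ln(4.54) = 3371.2×1.5128 ≈ 5100 m/s.
Stage 2: m₀ = 3,079 kg, m_f = 3,079 − 1,980 = 1,099 kg; Δv = 252×9.8×ln(2.802) = 2469.6×1.0302 ≈ 2544 m/s.
Total Δv = 5100 + 2544 = 7644 m/s.

Δv ≈ 7.64 km/s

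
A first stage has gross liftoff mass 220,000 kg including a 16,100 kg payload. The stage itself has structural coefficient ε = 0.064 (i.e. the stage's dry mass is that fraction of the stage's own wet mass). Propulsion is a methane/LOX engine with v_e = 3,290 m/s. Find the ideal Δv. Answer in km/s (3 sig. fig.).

Δv ≈ 6.65 km/s

Stage wet mass = m₀ − payload = 220,000 − 16,100 = 203,900 kg.
Stage dry mass = ε × stage wet mass = 0.064 × 203,900 = 13,049.6 kg.
Burnout mass m_f = stage dry + payload = 13,049.6 + 16,100 = 29,149.6 kg.
By the Tsiolkovsky rocket equation, Δv = v_e · ln(220,000/29,149.6) = 3290.0 × ln(7.547) = 3290.0 × 2.0212 ≈ 6650 m/s.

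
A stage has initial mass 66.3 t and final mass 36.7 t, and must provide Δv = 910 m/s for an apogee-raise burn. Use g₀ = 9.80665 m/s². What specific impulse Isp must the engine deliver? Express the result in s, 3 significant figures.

Isp ≈ 157 s

ln(m₀/m_f) = ln(66300/36700) = ln(1.807) = 0.5914.
v_e = Δv / ln(m₀/m_f) = 910 / 0.5914 = 1538.7 m/s.
Isp = v_e / g₀ = 1538.7 / 9.80665 = 156.9 s.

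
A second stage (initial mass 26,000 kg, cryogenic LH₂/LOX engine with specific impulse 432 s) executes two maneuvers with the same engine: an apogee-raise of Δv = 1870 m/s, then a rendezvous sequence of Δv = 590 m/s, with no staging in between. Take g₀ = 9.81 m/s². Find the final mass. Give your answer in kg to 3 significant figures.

v_e = Isp · g₀ = 432 × 9.81 = 4237.9 m/s.
After the first burn: m = 26000 × exp(−1870/4237.9) = 26000 × 0.64323 = 16,724 kg.
After the second burn: m = 16,724 × exp(−590/4237.9) = 16,724 × 0.87004 = 14,550.5 kg.

final mass ≈ 14600 kg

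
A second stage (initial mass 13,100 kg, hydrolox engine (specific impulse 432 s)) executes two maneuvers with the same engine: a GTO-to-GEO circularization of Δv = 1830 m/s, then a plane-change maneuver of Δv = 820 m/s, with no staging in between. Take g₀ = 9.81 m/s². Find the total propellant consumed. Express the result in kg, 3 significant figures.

v_e = Isp · g₀ = 432 × 9.81 = 4237.9 m/s.
After the first burn: m = 13100 × exp(−1830/4237.9) = 13100 × 0.64933 = 8,506.22 kg.
After the second burn: m = 8,506.22 × exp(−820/4237.9) = 8,506.22 × 0.82408 = 7,009.81 kg.
Total propellant = m₀ − m_final = 13100 − 7,009.81 = 6,090.19 kg.

total propellant consumed ≈ 6090 kg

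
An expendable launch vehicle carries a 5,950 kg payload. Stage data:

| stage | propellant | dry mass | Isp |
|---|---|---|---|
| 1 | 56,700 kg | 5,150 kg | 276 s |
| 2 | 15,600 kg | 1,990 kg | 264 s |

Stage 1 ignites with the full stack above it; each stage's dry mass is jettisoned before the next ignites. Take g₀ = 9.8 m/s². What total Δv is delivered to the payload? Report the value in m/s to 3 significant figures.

Ignition mass of stage 1 = 56,700+5,150 + 15,600+1,990 + 5,950 = 85,390 kg.
Stage 1: m₀ = 85,390 kg, m_f = 85,390 − 56,700 = 28,690 kg; Δv = 276×9.8×ln(2.976) = 2704.8×1.0907 ≈ 2950 m/s.
Stage 2: m₀ = 23,540 kg, m_f = 23,540 − 15,600 = 7,940 kg; Δv = 264×9.8×ln(2.965) = 2587.2×1.0868 ≈ 2812 m/s.
Total Δv = 2950 + 2812 = 5762 m/s.

Δv ≈ 5760 m/s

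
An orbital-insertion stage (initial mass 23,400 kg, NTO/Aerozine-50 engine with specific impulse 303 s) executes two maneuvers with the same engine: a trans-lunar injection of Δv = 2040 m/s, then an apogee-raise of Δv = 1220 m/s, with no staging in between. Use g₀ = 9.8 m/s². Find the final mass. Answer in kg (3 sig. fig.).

final mass ≈ 7810 kg

v_e = Isp · g₀ = 303 × 9.8 = 2969.4 m/s.
After the first burn: m = 23400 × exp(−2040/2969.4) = 23400 × 0.50308 = 11,772.1 kg.
After the second burn: m = 11,772.1 × exp(−1220/2969.4) = 11,772.1 × 0.66308 = 7,805.84 kg.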